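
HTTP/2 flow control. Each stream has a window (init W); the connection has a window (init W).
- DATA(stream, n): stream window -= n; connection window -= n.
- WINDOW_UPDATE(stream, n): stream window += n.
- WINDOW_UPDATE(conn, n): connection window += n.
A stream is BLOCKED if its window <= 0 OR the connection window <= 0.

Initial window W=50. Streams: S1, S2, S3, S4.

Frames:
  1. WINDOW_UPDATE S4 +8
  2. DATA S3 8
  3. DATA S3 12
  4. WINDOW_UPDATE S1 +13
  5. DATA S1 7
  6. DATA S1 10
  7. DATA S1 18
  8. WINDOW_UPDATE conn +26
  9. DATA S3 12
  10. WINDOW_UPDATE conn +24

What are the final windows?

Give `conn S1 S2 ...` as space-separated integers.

Op 1: conn=50 S1=50 S2=50 S3=50 S4=58 blocked=[]
Op 2: conn=42 S1=50 S2=50 S3=42 S4=58 blocked=[]
Op 3: conn=30 S1=50 S2=50 S3=30 S4=58 blocked=[]
Op 4: conn=30 S1=63 S2=50 S3=30 S4=58 blocked=[]
Op 5: conn=23 S1=56 S2=50 S3=30 S4=58 blocked=[]
Op 6: conn=13 S1=46 S2=50 S3=30 S4=58 blocked=[]
Op 7: conn=-5 S1=28 S2=50 S3=30 S4=58 blocked=[1, 2, 3, 4]
Op 8: conn=21 S1=28 S2=50 S3=30 S4=58 blocked=[]
Op 9: conn=9 S1=28 S2=50 S3=18 S4=58 blocked=[]
Op 10: conn=33 S1=28 S2=50 S3=18 S4=58 blocked=[]

Answer: 33 28 50 18 58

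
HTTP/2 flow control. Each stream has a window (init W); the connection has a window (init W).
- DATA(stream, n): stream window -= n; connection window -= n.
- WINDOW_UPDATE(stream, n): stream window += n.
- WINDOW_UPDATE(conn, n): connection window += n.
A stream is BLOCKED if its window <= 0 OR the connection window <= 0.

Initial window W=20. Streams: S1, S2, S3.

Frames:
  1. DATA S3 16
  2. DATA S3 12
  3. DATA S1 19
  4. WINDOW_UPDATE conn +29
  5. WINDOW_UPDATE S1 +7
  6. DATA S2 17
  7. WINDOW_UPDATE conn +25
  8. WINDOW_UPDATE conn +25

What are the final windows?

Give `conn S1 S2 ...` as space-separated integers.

Op 1: conn=4 S1=20 S2=20 S3=4 blocked=[]
Op 2: conn=-8 S1=20 S2=20 S3=-8 blocked=[1, 2, 3]
Op 3: conn=-27 S1=1 S2=20 S3=-8 blocked=[1, 2, 3]
Op 4: conn=2 S1=1 S2=20 S3=-8 blocked=[3]
Op 5: conn=2 S1=8 S2=20 S3=-8 blocked=[3]
Op 6: conn=-15 S1=8 S2=3 S3=-8 blocked=[1, 2, 3]
Op 7: conn=10 S1=8 S2=3 S3=-8 blocked=[3]
Op 8: conn=35 S1=8 S2=3 S3=-8 blocked=[3]

Answer: 35 8 3 -8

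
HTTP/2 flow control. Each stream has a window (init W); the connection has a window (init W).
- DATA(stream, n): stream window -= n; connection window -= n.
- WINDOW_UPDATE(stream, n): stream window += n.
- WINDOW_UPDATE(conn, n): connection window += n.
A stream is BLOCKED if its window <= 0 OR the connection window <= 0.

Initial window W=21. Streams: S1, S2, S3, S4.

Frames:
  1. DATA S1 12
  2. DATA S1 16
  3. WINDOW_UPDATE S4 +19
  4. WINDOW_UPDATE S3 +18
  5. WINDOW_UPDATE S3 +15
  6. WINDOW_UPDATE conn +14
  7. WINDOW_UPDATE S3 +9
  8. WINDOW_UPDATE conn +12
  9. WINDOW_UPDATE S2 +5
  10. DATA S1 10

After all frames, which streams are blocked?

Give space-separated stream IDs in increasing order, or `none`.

Op 1: conn=9 S1=9 S2=21 S3=21 S4=21 blocked=[]
Op 2: conn=-7 S1=-7 S2=21 S3=21 S4=21 blocked=[1, 2, 3, 4]
Op 3: conn=-7 S1=-7 S2=21 S3=21 S4=40 blocked=[1, 2, 3, 4]
Op 4: conn=-7 S1=-7 S2=21 S3=39 S4=40 blocked=[1, 2, 3, 4]
Op 5: conn=-7 S1=-7 S2=21 S3=54 S4=40 blocked=[1, 2, 3, 4]
Op 6: conn=7 S1=-7 S2=21 S3=54 S4=40 blocked=[1]
Op 7: conn=7 S1=-7 S2=21 S3=63 S4=40 blocked=[1]
Op 8: conn=19 S1=-7 S2=21 S3=63 S4=40 blocked=[1]
Op 9: conn=19 S1=-7 S2=26 S3=63 S4=40 blocked=[1]
Op 10: conn=9 S1=-17 S2=26 S3=63 S4=40 blocked=[1]

Answer: S1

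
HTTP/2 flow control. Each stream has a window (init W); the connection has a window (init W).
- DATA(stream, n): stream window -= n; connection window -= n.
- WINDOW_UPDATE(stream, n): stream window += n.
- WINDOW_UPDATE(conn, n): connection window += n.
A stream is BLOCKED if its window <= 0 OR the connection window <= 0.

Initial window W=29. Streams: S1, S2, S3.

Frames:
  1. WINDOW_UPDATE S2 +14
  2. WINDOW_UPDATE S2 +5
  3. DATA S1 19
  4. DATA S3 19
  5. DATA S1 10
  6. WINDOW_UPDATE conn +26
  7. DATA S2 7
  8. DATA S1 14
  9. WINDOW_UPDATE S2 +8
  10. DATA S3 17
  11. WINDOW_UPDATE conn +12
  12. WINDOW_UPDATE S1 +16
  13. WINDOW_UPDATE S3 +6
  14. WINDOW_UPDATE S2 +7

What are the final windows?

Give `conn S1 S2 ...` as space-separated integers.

Op 1: conn=29 S1=29 S2=43 S3=29 blocked=[]
Op 2: conn=29 S1=29 S2=48 S3=29 blocked=[]
Op 3: conn=10 S1=10 S2=48 S3=29 blocked=[]
Op 4: conn=-9 S1=10 S2=48 S3=10 blocked=[1, 2, 3]
Op 5: conn=-19 S1=0 S2=48 S3=10 blocked=[1, 2, 3]
Op 6: conn=7 S1=0 S2=48 S3=10 blocked=[1]
Op 7: conn=0 S1=0 S2=41 S3=10 blocked=[1, 2, 3]
Op 8: conn=-14 S1=-14 S2=41 S3=10 blocked=[1, 2, 3]
Op 9: conn=-14 S1=-14 S2=49 S3=10 blocked=[1, 2, 3]
Op 10: conn=-31 S1=-14 S2=49 S3=-7 blocked=[1, 2, 3]
Op 11: conn=-19 S1=-14 S2=49 S3=-7 blocked=[1, 2, 3]
Op 12: conn=-19 S1=2 S2=49 S3=-7 blocked=[1, 2, 3]
Op 13: conn=-19 S1=2 S2=49 S3=-1 blocked=[1, 2, 3]
Op 14: conn=-19 S1=2 S2=56 S3=-1 blocked=[1, 2, 3]

Answer: -19 2 56 -1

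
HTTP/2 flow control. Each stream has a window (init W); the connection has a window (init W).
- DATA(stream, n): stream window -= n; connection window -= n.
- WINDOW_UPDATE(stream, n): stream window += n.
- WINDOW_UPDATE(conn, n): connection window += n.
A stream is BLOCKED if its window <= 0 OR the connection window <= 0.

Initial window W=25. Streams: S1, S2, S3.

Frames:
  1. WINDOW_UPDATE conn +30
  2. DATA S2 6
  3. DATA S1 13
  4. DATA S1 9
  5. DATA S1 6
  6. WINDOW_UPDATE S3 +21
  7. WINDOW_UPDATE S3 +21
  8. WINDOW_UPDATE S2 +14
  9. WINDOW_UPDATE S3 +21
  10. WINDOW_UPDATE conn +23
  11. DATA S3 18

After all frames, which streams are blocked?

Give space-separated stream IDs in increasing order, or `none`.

Op 1: conn=55 S1=25 S2=25 S3=25 blocked=[]
Op 2: conn=49 S1=25 S2=19 S3=25 blocked=[]
Op 3: conn=36 S1=12 S2=19 S3=25 blocked=[]
Op 4: conn=27 S1=3 S2=19 S3=25 blocked=[]
Op 5: conn=21 S1=-3 S2=19 S3=25 blocked=[1]
Op 6: conn=21 S1=-3 S2=19 S3=46 blocked=[1]
Op 7: conn=21 S1=-3 S2=19 S3=67 blocked=[1]
Op 8: conn=21 S1=-3 S2=33 S3=67 blocked=[1]
Op 9: conn=21 S1=-3 S2=33 S3=88 blocked=[1]
Op 10: conn=44 S1=-3 S2=33 S3=88 blocked=[1]
Op 11: conn=26 S1=-3 S2=33 S3=70 blocked=[1]

Answer: S1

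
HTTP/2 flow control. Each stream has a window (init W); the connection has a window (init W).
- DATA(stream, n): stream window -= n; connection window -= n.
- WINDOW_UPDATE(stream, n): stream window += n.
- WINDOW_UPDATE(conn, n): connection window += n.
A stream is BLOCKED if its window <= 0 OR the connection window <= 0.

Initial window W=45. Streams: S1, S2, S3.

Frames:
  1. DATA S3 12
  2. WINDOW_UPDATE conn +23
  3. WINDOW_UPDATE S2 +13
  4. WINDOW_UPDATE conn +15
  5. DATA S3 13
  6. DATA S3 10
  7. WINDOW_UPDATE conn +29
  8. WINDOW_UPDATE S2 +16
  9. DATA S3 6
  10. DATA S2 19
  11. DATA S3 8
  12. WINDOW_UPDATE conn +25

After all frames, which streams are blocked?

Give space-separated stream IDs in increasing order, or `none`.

Op 1: conn=33 S1=45 S2=45 S3=33 blocked=[]
Op 2: conn=56 S1=45 S2=45 S3=33 blocked=[]
Op 3: conn=56 S1=45 S2=58 S3=33 blocked=[]
Op 4: conn=71 S1=45 S2=58 S3=33 blocked=[]
Op 5: conn=58 S1=45 S2=58 S3=20 blocked=[]
Op 6: conn=48 S1=45 S2=58 S3=10 blocked=[]
Op 7: conn=77 S1=45 S2=58 S3=10 blocked=[]
Op 8: conn=77 S1=45 S2=74 S3=10 blocked=[]
Op 9: conn=71 S1=45 S2=74 S3=4 blocked=[]
Op 10: conn=52 S1=45 S2=55 S3=4 blocked=[]
Op 11: conn=44 S1=45 S2=55 S3=-4 blocked=[3]
Op 12: conn=69 S1=45 S2=55 S3=-4 blocked=[3]

Answer: S3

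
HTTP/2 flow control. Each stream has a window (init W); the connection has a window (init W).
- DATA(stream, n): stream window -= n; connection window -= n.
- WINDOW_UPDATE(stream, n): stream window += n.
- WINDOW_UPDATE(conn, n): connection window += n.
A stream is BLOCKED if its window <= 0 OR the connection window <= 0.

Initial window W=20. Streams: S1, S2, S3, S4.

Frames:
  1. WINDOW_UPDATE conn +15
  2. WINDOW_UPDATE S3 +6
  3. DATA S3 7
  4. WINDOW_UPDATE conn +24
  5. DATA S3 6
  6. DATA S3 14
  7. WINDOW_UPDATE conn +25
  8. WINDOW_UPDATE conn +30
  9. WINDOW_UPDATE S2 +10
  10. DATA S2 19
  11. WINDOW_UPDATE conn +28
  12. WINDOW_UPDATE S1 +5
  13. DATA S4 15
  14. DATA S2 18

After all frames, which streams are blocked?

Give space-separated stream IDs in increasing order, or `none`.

Answer: S2 S3

Derivation:
Op 1: conn=35 S1=20 S2=20 S3=20 S4=20 blocked=[]
Op 2: conn=35 S1=20 S2=20 S3=26 S4=20 blocked=[]
Op 3: conn=28 S1=20 S2=20 S3=19 S4=20 blocked=[]
Op 4: conn=52 S1=20 S2=20 S3=19 S4=20 blocked=[]
Op 5: conn=46 S1=20 S2=20 S3=13 S4=20 blocked=[]
Op 6: conn=32 S1=20 S2=20 S3=-1 S4=20 blocked=[3]
Op 7: conn=57 S1=20 S2=20 S3=-1 S4=20 blocked=[3]
Op 8: conn=87 S1=20 S2=20 S3=-1 S4=20 blocked=[3]
Op 9: conn=87 S1=20 S2=30 S3=-1 S4=20 blocked=[3]
Op 10: conn=68 S1=20 S2=11 S3=-1 S4=20 blocked=[3]
Op 11: conn=96 S1=20 S2=11 S3=-1 S4=20 blocked=[3]
Op 12: conn=96 S1=25 S2=11 S3=-1 S4=20 blocked=[3]
Op 13: conn=81 S1=25 S2=11 S3=-1 S4=5 blocked=[3]
Op 14: conn=63 S1=25 S2=-7 S3=-1 S4=5 blocked=[2, 3]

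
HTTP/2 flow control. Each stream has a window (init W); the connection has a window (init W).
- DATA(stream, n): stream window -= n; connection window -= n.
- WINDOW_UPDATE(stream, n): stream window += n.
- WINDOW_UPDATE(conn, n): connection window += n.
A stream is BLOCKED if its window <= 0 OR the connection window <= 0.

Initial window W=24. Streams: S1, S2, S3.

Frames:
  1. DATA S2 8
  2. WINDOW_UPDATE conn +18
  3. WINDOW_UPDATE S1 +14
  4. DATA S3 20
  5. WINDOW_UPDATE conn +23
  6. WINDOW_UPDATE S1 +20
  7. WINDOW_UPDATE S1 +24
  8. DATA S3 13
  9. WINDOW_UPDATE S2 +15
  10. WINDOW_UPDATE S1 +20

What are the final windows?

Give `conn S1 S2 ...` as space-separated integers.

Answer: 24 102 31 -9

Derivation:
Op 1: conn=16 S1=24 S2=16 S3=24 blocked=[]
Op 2: conn=34 S1=24 S2=16 S3=24 blocked=[]
Op 3: conn=34 S1=38 S2=16 S3=24 blocked=[]
Op 4: conn=14 S1=38 S2=16 S3=4 blocked=[]
Op 5: conn=37 S1=38 S2=16 S3=4 blocked=[]
Op 6: conn=37 S1=58 S2=16 S3=4 blocked=[]
Op 7: conn=37 S1=82 S2=16 S3=4 blocked=[]
Op 8: conn=24 S1=82 S2=16 S3=-9 blocked=[3]
Op 9: conn=24 S1=82 S2=31 S3=-9 blocked=[3]
Op 10: conn=24 S1=102 S2=31 S3=-9 blocked=[3]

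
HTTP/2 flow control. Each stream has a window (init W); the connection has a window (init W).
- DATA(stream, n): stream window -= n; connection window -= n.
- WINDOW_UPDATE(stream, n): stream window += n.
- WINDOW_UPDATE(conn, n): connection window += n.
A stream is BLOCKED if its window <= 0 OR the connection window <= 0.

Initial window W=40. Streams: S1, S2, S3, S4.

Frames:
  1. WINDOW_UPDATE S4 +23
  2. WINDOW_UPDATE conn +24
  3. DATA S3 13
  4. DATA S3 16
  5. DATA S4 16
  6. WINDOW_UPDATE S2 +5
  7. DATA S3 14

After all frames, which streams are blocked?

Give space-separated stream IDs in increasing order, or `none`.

Answer: S3

Derivation:
Op 1: conn=40 S1=40 S2=40 S3=40 S4=63 blocked=[]
Op 2: conn=64 S1=40 S2=40 S3=40 S4=63 blocked=[]
Op 3: conn=51 S1=40 S2=40 S3=27 S4=63 blocked=[]
Op 4: conn=35 S1=40 S2=40 S3=11 S4=63 blocked=[]
Op 5: conn=19 S1=40 S2=40 S3=11 S4=47 blocked=[]
Op 6: conn=19 S1=40 S2=45 S3=11 S4=47 blocked=[]
Op 7: conn=5 S1=40 S2=45 S3=-3 S4=47 blocked=[3]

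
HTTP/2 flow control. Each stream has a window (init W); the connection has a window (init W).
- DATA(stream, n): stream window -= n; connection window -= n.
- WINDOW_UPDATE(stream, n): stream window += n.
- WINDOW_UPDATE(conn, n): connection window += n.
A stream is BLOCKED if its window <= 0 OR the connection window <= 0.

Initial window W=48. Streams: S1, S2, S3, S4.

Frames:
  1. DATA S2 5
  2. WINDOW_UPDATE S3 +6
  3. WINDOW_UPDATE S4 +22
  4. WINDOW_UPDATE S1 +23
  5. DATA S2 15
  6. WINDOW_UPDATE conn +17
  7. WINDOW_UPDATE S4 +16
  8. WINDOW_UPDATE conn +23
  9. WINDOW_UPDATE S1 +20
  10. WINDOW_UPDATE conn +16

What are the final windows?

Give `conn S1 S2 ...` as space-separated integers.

Answer: 84 91 28 54 86

Derivation:
Op 1: conn=43 S1=48 S2=43 S3=48 S4=48 blocked=[]
Op 2: conn=43 S1=48 S2=43 S3=54 S4=48 blocked=[]
Op 3: conn=43 S1=48 S2=43 S3=54 S4=70 blocked=[]
Op 4: conn=43 S1=71 S2=43 S3=54 S4=70 blocked=[]
Op 5: conn=28 S1=71 S2=28 S3=54 S4=70 blocked=[]
Op 6: conn=45 S1=71 S2=28 S3=54 S4=70 blocked=[]
Op 7: conn=45 S1=71 S2=28 S3=54 S4=86 blocked=[]
Op 8: conn=68 S1=71 S2=28 S3=54 S4=86 blocked=[]
Op 9: conn=68 S1=91 S2=28 S3=54 S4=86 blocked=[]
Op 10: conn=84 S1=91 S2=28 S3=54 S4=86 blocked=[]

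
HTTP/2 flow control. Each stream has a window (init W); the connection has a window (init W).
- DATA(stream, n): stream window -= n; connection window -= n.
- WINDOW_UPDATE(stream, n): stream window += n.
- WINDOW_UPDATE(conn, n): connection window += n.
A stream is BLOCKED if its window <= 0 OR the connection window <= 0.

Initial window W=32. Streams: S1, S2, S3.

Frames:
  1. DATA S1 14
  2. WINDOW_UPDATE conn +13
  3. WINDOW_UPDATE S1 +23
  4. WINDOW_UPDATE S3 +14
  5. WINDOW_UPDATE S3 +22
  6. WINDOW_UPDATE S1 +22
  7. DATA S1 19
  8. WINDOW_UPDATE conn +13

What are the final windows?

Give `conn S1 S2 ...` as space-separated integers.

Answer: 25 44 32 68

Derivation:
Op 1: conn=18 S1=18 S2=32 S3=32 blocked=[]
Op 2: conn=31 S1=18 S2=32 S3=32 blocked=[]
Op 3: conn=31 S1=41 S2=32 S3=32 blocked=[]
Op 4: conn=31 S1=41 S2=32 S3=46 blocked=[]
Op 5: conn=31 S1=41 S2=32 S3=68 blocked=[]
Op 6: conn=31 S1=63 S2=32 S3=68 blocked=[]
Op 7: conn=12 S1=44 S2=32 S3=68 blocked=[]
Op 8: conn=25 S1=44 S2=32 S3=68 blocked=[]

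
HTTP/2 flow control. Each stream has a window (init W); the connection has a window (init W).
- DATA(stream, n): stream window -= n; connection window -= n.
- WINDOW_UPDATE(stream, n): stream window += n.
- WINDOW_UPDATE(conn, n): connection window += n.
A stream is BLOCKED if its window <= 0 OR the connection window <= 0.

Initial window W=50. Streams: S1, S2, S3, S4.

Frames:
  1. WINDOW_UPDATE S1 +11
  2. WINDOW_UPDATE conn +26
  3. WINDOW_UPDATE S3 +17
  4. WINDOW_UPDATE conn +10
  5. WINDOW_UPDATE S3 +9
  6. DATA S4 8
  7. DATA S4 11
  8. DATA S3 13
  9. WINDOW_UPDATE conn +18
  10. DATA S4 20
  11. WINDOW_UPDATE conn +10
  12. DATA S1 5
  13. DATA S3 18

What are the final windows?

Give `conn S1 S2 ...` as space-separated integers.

Answer: 39 56 50 45 11

Derivation:
Op 1: conn=50 S1=61 S2=50 S3=50 S4=50 blocked=[]
Op 2: conn=76 S1=61 S2=50 S3=50 S4=50 blocked=[]
Op 3: conn=76 S1=61 S2=50 S3=67 S4=50 blocked=[]
Op 4: conn=86 S1=61 S2=50 S3=67 S4=50 blocked=[]
Op 5: conn=86 S1=61 S2=50 S3=76 S4=50 blocked=[]
Op 6: conn=78 S1=61 S2=50 S3=76 S4=42 blocked=[]
Op 7: conn=67 S1=61 S2=50 S3=76 S4=31 blocked=[]
Op 8: conn=54 S1=61 S2=50 S3=63 S4=31 blocked=[]
Op 9: conn=72 S1=61 S2=50 S3=63 S4=31 blocked=[]
Op 10: conn=52 S1=61 S2=50 S3=63 S4=11 blocked=[]
Op 11: conn=62 S1=61 S2=50 S3=63 S4=11 blocked=[]
Op 12: conn=57 S1=56 S2=50 S3=63 S4=11 blocked=[]
Op 13: conn=39 S1=56 S2=50 S3=45 S4=11 blocked=[]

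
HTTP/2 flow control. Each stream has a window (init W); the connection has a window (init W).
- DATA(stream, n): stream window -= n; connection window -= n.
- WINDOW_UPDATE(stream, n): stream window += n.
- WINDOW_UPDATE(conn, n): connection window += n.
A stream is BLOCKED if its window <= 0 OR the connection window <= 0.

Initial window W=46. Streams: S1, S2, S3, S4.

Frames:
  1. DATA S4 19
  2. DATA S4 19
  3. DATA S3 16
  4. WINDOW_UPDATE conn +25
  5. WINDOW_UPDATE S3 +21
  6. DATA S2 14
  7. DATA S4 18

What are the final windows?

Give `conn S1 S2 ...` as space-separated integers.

Answer: -15 46 32 51 -10

Derivation:
Op 1: conn=27 S1=46 S2=46 S3=46 S4=27 blocked=[]
Op 2: conn=8 S1=46 S2=46 S3=46 S4=8 blocked=[]
Op 3: conn=-8 S1=46 S2=46 S3=30 S4=8 blocked=[1, 2, 3, 4]
Op 4: conn=17 S1=46 S2=46 S3=30 S4=8 blocked=[]
Op 5: conn=17 S1=46 S2=46 S3=51 S4=8 blocked=[]
Op 6: conn=3 S1=46 S2=32 S3=51 S4=8 blocked=[]
Op 7: conn=-15 S1=46 S2=32 S3=51 S4=-10 blocked=[1, 2, 3, 4]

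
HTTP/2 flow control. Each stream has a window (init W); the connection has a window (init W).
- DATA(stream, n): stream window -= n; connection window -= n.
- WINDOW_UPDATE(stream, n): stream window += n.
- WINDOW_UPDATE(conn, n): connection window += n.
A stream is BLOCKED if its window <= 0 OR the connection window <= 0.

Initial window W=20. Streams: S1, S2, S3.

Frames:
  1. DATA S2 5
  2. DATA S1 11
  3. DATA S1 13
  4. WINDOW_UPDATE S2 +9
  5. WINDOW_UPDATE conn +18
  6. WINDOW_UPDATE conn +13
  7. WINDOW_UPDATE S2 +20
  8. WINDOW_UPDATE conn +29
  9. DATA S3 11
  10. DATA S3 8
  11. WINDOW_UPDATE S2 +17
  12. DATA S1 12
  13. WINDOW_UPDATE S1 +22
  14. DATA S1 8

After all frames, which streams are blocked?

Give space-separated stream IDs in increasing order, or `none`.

Answer: S1

Derivation:
Op 1: conn=15 S1=20 S2=15 S3=20 blocked=[]
Op 2: conn=4 S1=9 S2=15 S3=20 blocked=[]
Op 3: conn=-9 S1=-4 S2=15 S3=20 blocked=[1, 2, 3]
Op 4: conn=-9 S1=-4 S2=24 S3=20 blocked=[1, 2, 3]
Op 5: conn=9 S1=-4 S2=24 S3=20 blocked=[1]
Op 6: conn=22 S1=-4 S2=24 S3=20 blocked=[1]
Op 7: conn=22 S1=-4 S2=44 S3=20 blocked=[1]
Op 8: conn=51 S1=-4 S2=44 S3=20 blocked=[1]
Op 9: conn=40 S1=-4 S2=44 S3=9 blocked=[1]
Op 10: conn=32 S1=-4 S2=44 S3=1 blocked=[1]
Op 11: conn=32 S1=-4 S2=61 S3=1 blocked=[1]
Op 12: conn=20 S1=-16 S2=61 S3=1 blocked=[1]
Op 13: conn=20 S1=6 S2=61 S3=1 blocked=[]
Op 14: conn=12 S1=-2 S2=61 S3=1 blocked=[1]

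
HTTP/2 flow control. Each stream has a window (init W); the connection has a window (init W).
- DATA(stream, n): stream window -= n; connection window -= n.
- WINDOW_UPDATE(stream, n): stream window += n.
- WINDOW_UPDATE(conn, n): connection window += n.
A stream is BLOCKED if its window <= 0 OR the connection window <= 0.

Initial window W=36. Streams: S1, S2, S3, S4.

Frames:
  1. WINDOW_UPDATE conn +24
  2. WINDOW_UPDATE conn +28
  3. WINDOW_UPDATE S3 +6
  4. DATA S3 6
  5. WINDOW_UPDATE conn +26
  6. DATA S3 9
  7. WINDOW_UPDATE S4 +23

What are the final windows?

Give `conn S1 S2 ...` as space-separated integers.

Op 1: conn=60 S1=36 S2=36 S3=36 S4=36 blocked=[]
Op 2: conn=88 S1=36 S2=36 S3=36 S4=36 blocked=[]
Op 3: conn=88 S1=36 S2=36 S3=42 S4=36 blocked=[]
Op 4: conn=82 S1=36 S2=36 S3=36 S4=36 blocked=[]
Op 5: conn=108 S1=36 S2=36 S3=36 S4=36 blocked=[]
Op 6: conn=99 S1=36 S2=36 S3=27 S4=36 blocked=[]
Op 7: conn=99 S1=36 S2=36 S3=27 S4=59 blocked=[]

Answer: 99 36 36 27 59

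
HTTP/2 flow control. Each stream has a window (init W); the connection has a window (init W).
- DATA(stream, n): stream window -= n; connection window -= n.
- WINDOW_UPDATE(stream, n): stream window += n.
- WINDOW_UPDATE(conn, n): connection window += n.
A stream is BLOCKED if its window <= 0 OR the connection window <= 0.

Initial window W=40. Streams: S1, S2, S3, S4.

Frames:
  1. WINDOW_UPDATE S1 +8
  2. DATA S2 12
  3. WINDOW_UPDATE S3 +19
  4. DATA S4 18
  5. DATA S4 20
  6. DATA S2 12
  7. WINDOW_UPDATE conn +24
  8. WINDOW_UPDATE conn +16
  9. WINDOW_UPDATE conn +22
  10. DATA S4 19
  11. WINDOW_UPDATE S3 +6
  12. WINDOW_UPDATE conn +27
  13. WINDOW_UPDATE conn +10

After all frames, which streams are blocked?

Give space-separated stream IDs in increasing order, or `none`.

Answer: S4

Derivation:
Op 1: conn=40 S1=48 S2=40 S3=40 S4=40 blocked=[]
Op 2: conn=28 S1=48 S2=28 S3=40 S4=40 blocked=[]
Op 3: conn=28 S1=48 S2=28 S3=59 S4=40 blocked=[]
Op 4: conn=10 S1=48 S2=28 S3=59 S4=22 blocked=[]
Op 5: conn=-10 S1=48 S2=28 S3=59 S4=2 blocked=[1, 2, 3, 4]
Op 6: conn=-22 S1=48 S2=16 S3=59 S4=2 blocked=[1, 2, 3, 4]
Op 7: conn=2 S1=48 S2=16 S3=59 S4=2 blocked=[]
Op 8: conn=18 S1=48 S2=16 S3=59 S4=2 blocked=[]
Op 9: conn=40 S1=48 S2=16 S3=59 S4=2 blocked=[]
Op 10: conn=21 S1=48 S2=16 S3=59 S4=-17 blocked=[4]
Op 11: conn=21 S1=48 S2=16 S3=65 S4=-17 blocked=[4]
Op 12: conn=48 S1=48 S2=16 S3=65 S4=-17 blocked=[4]
Op 13: conn=58 S1=48 S2=16 S3=65 S4=-17 blocked=[4]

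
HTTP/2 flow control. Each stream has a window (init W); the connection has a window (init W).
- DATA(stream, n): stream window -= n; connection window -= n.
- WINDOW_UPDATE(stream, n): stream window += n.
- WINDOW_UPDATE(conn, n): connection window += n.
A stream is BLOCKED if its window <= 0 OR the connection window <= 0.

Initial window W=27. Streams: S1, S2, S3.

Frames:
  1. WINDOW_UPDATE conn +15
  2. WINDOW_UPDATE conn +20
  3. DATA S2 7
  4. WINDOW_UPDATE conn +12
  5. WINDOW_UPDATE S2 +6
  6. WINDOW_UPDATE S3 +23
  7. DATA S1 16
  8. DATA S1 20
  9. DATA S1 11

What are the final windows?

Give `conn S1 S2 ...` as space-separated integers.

Op 1: conn=42 S1=27 S2=27 S3=27 blocked=[]
Op 2: conn=62 S1=27 S2=27 S3=27 blocked=[]
Op 3: conn=55 S1=27 S2=20 S3=27 blocked=[]
Op 4: conn=67 S1=27 S2=20 S3=27 blocked=[]
Op 5: conn=67 S1=27 S2=26 S3=27 blocked=[]
Op 6: conn=67 S1=27 S2=26 S3=50 blocked=[]
Op 7: conn=51 S1=11 S2=26 S3=50 blocked=[]
Op 8: conn=31 S1=-9 S2=26 S3=50 blocked=[1]
Op 9: conn=20 S1=-20 S2=26 S3=50 blocked=[1]

Answer: 20 -20 26 50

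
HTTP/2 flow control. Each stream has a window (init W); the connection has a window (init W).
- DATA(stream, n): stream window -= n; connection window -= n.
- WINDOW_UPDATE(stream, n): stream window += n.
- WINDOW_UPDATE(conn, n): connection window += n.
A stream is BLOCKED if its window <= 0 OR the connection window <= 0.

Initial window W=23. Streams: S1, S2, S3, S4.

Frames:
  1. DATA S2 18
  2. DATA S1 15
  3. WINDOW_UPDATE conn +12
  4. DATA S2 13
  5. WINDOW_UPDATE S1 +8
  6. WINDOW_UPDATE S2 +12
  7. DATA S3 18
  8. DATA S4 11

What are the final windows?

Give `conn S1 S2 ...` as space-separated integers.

Op 1: conn=5 S1=23 S2=5 S3=23 S4=23 blocked=[]
Op 2: conn=-10 S1=8 S2=5 S3=23 S4=23 blocked=[1, 2, 3, 4]
Op 3: conn=2 S1=8 S2=5 S3=23 S4=23 blocked=[]
Op 4: conn=-11 S1=8 S2=-8 S3=23 S4=23 blocked=[1, 2, 3, 4]
Op 5: conn=-11 S1=16 S2=-8 S3=23 S4=23 blocked=[1, 2, 3, 4]
Op 6: conn=-11 S1=16 S2=4 S3=23 S4=23 blocked=[1, 2, 3, 4]
Op 7: conn=-29 S1=16 S2=4 S3=5 S4=23 blocked=[1, 2, 3, 4]
Op 8: conn=-40 S1=16 S2=4 S3=5 S4=12 blocked=[1, 2, 3, 4]

Answer: -40 16 4 5 12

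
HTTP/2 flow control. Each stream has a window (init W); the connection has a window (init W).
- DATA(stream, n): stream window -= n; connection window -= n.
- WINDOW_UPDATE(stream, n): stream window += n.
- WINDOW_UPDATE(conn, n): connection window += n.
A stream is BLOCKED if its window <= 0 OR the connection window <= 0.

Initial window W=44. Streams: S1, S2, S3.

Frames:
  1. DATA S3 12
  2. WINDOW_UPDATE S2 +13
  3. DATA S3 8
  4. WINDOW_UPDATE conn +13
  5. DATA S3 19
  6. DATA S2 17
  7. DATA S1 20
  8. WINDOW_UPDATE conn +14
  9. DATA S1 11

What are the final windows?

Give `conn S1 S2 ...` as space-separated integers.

Op 1: conn=32 S1=44 S2=44 S3=32 blocked=[]
Op 2: conn=32 S1=44 S2=57 S3=32 blocked=[]
Op 3: conn=24 S1=44 S2=57 S3=24 blocked=[]
Op 4: conn=37 S1=44 S2=57 S3=24 blocked=[]
Op 5: conn=18 S1=44 S2=57 S3=5 blocked=[]
Op 6: conn=1 S1=44 S2=40 S3=5 blocked=[]
Op 7: conn=-19 S1=24 S2=40 S3=5 blocked=[1, 2, 3]
Op 8: conn=-5 S1=24 S2=40 S3=5 blocked=[1, 2, 3]
Op 9: conn=-16 S1=13 S2=40 S3=5 blocked=[1, 2, 3]

Answer: -16 13 40 5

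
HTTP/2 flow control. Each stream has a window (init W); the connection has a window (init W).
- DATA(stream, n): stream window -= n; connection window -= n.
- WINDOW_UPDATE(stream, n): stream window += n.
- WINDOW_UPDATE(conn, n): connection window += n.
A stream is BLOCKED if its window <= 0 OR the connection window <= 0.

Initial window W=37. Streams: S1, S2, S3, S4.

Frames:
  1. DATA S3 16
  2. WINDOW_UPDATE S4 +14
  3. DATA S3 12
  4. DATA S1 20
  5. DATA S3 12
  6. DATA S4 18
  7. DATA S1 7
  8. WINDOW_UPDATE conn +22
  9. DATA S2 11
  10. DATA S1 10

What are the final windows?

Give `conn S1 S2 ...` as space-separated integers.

Op 1: conn=21 S1=37 S2=37 S3=21 S4=37 blocked=[]
Op 2: conn=21 S1=37 S2=37 S3=21 S4=51 blocked=[]
Op 3: conn=9 S1=37 S2=37 S3=9 S4=51 blocked=[]
Op 4: conn=-11 S1=17 S2=37 S3=9 S4=51 blocked=[1, 2, 3, 4]
Op 5: conn=-23 S1=17 S2=37 S3=-3 S4=51 blocked=[1, 2, 3, 4]
Op 6: conn=-41 S1=17 S2=37 S3=-3 S4=33 blocked=[1, 2, 3, 4]
Op 7: conn=-48 S1=10 S2=37 S3=-3 S4=33 blocked=[1, 2, 3, 4]
Op 8: conn=-26 S1=10 S2=37 S3=-3 S4=33 blocked=[1, 2, 3, 4]
Op 9: conn=-37 S1=10 S2=26 S3=-3 S4=33 blocked=[1, 2, 3, 4]
Op 10: conn=-47 S1=0 S2=26 S3=-3 S4=33 blocked=[1, 2, 3, 4]

Answer: -47 0 26 -3 33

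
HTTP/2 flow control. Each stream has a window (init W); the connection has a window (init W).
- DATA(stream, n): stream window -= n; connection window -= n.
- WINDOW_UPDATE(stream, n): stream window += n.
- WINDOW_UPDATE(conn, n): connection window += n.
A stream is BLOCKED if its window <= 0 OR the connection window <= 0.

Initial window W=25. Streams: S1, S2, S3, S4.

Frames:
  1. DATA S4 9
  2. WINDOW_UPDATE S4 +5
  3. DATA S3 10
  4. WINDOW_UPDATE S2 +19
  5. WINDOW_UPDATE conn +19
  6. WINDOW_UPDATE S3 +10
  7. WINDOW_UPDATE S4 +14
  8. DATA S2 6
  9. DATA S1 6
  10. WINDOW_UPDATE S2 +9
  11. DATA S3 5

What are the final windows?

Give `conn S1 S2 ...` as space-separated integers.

Answer: 8 19 47 20 35

Derivation:
Op 1: conn=16 S1=25 S2=25 S3=25 S4=16 blocked=[]
Op 2: conn=16 S1=25 S2=25 S3=25 S4=21 blocked=[]
Op 3: conn=6 S1=25 S2=25 S3=15 S4=21 blocked=[]
Op 4: conn=6 S1=25 S2=44 S3=15 S4=21 blocked=[]
Op 5: conn=25 S1=25 S2=44 S3=15 S4=21 blocked=[]
Op 6: conn=25 S1=25 S2=44 S3=25 S4=21 blocked=[]
Op 7: conn=25 S1=25 S2=44 S3=25 S4=35 blocked=[]
Op 8: conn=19 S1=25 S2=38 S3=25 S4=35 blocked=[]
Op 9: conn=13 S1=19 S2=38 S3=25 S4=35 blocked=[]
Op 10: conn=13 S1=19 S2=47 S3=25 S4=35 blocked=[]
Op 11: conn=8 S1=19 S2=47 S3=20 S4=35 blocked=[]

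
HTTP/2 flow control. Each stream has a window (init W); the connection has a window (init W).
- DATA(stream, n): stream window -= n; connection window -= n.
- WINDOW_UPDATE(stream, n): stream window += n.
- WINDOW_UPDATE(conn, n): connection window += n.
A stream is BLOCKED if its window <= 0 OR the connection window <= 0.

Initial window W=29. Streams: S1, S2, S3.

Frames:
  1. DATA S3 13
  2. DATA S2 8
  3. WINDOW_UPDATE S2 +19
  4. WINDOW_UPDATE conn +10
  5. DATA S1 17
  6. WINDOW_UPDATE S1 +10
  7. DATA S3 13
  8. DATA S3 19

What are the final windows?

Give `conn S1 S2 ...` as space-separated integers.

Op 1: conn=16 S1=29 S2=29 S3=16 blocked=[]
Op 2: conn=8 S1=29 S2=21 S3=16 blocked=[]
Op 3: conn=8 S1=29 S2=40 S3=16 blocked=[]
Op 4: conn=18 S1=29 S2=40 S3=16 blocked=[]
Op 5: conn=1 S1=12 S2=40 S3=16 blocked=[]
Op 6: conn=1 S1=22 S2=40 S3=16 blocked=[]
Op 7: conn=-12 S1=22 S2=40 S3=3 blocked=[1, 2, 3]
Op 8: conn=-31 S1=22 S2=40 S3=-16 blocked=[1, 2, 3]

Answer: -31 22 40 -16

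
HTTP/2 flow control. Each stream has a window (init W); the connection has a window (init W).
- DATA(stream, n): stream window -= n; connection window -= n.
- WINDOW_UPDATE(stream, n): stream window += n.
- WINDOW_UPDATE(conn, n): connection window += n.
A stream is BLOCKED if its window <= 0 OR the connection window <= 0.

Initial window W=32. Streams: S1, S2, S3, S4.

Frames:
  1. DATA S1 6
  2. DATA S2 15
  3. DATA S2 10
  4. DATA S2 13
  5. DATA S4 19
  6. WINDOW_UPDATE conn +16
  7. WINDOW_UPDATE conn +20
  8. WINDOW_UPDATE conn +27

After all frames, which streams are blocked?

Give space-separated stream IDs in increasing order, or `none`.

Answer: S2

Derivation:
Op 1: conn=26 S1=26 S2=32 S3=32 S4=32 blocked=[]
Op 2: conn=11 S1=26 S2=17 S3=32 S4=32 blocked=[]
Op 3: conn=1 S1=26 S2=7 S3=32 S4=32 blocked=[]
Op 4: conn=-12 S1=26 S2=-6 S3=32 S4=32 blocked=[1, 2, 3, 4]
Op 5: conn=-31 S1=26 S2=-6 S3=32 S4=13 blocked=[1, 2, 3, 4]
Op 6: conn=-15 S1=26 S2=-6 S3=32 S4=13 blocked=[1, 2, 3, 4]
Op 7: conn=5 S1=26 S2=-6 S3=32 S4=13 blocked=[2]
Op 8: conn=32 S1=26 S2=-6 S3=32 S4=13 blocked=[2]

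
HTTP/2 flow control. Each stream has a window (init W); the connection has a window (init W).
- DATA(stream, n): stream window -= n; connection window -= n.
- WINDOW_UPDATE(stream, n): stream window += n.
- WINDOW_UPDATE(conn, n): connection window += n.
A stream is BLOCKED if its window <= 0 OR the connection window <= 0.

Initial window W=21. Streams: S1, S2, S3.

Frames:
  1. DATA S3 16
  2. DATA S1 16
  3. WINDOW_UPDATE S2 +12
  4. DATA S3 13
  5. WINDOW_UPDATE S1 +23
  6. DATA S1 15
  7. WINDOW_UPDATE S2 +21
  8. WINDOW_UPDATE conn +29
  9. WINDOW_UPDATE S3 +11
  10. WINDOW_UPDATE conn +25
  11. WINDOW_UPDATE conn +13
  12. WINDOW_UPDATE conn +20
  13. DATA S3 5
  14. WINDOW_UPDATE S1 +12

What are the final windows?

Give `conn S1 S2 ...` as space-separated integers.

Answer: 43 25 54 -2

Derivation:
Op 1: conn=5 S1=21 S2=21 S3=5 blocked=[]
Op 2: conn=-11 S1=5 S2=21 S3=5 blocked=[1, 2, 3]
Op 3: conn=-11 S1=5 S2=33 S3=5 blocked=[1, 2, 3]
Op 4: conn=-24 S1=5 S2=33 S3=-8 blocked=[1, 2, 3]
Op 5: conn=-24 S1=28 S2=33 S3=-8 blocked=[1, 2, 3]
Op 6: conn=-39 S1=13 S2=33 S3=-8 blocked=[1, 2, 3]
Op 7: conn=-39 S1=13 S2=54 S3=-8 blocked=[1, 2, 3]
Op 8: conn=-10 S1=13 S2=54 S3=-8 blocked=[1, 2, 3]
Op 9: conn=-10 S1=13 S2=54 S3=3 blocked=[1, 2, 3]
Op 10: conn=15 S1=13 S2=54 S3=3 blocked=[]
Op 11: conn=28 S1=13 S2=54 S3=3 blocked=[]
Op 12: conn=48 S1=13 S2=54 S3=3 blocked=[]
Op 13: conn=43 S1=13 S2=54 S3=-2 blocked=[3]
Op 14: conn=43 S1=25 S2=54 S3=-2 blocked=[3]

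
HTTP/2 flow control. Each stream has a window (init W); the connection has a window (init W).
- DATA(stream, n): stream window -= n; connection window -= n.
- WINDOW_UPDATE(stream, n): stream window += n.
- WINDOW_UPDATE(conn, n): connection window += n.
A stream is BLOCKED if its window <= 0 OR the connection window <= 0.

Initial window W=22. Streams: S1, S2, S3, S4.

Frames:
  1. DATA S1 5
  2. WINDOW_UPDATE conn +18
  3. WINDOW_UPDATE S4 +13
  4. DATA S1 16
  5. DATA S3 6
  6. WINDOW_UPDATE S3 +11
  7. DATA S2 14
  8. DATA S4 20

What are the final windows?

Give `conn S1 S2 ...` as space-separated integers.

Op 1: conn=17 S1=17 S2=22 S3=22 S4=22 blocked=[]
Op 2: conn=35 S1=17 S2=22 S3=22 S4=22 blocked=[]
Op 3: conn=35 S1=17 S2=22 S3=22 S4=35 blocked=[]
Op 4: conn=19 S1=1 S2=22 S3=22 S4=35 blocked=[]
Op 5: conn=13 S1=1 S2=22 S3=16 S4=35 blocked=[]
Op 6: conn=13 S1=1 S2=22 S3=27 S4=35 blocked=[]
Op 7: conn=-1 S1=1 S2=8 S3=27 S4=35 blocked=[1, 2, 3, 4]
Op 8: conn=-21 S1=1 S2=8 S3=27 S4=15 blocked=[1, 2, 3, 4]

Answer: -21 1 8 27 15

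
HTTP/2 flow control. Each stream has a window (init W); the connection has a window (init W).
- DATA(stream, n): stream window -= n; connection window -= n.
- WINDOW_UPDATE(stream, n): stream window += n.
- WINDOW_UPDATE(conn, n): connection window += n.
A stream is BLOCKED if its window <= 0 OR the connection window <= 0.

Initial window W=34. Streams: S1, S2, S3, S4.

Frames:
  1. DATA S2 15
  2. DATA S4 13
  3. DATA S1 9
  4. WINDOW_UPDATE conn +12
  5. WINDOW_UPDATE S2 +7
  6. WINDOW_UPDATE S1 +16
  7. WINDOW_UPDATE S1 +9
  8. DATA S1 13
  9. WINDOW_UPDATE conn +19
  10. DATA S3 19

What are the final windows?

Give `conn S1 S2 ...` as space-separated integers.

Answer: -4 37 26 15 21

Derivation:
Op 1: conn=19 S1=34 S2=19 S3=34 S4=34 blocked=[]
Op 2: conn=6 S1=34 S2=19 S3=34 S4=21 blocked=[]
Op 3: conn=-3 S1=25 S2=19 S3=34 S4=21 blocked=[1, 2, 3, 4]
Op 4: conn=9 S1=25 S2=19 S3=34 S4=21 blocked=[]
Op 5: conn=9 S1=25 S2=26 S3=34 S4=21 blocked=[]
Op 6: conn=9 S1=41 S2=26 S3=34 S4=21 blocked=[]
Op 7: conn=9 S1=50 S2=26 S3=34 S4=21 blocked=[]
Op 8: conn=-4 S1=37 S2=26 S3=34 S4=21 blocked=[1, 2, 3, 4]
Op 9: conn=15 S1=37 S2=26 S3=34 S4=21 blocked=[]
Op 10: conn=-4 S1=37 S2=26 S3=15 S4=21 blocked=[1, 2, 3, 4]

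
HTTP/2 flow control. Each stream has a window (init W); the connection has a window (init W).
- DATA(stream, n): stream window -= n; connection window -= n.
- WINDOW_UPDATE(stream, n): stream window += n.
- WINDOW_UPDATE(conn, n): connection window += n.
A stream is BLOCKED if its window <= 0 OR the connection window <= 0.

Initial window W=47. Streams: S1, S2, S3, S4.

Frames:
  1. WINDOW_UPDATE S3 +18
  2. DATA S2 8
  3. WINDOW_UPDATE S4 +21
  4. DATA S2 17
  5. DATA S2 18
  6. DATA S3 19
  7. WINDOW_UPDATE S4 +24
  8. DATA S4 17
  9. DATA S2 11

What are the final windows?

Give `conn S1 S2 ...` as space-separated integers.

Answer: -43 47 -7 46 75

Derivation:
Op 1: conn=47 S1=47 S2=47 S3=65 S4=47 blocked=[]
Op 2: conn=39 S1=47 S2=39 S3=65 S4=47 blocked=[]
Op 3: conn=39 S1=47 S2=39 S3=65 S4=68 blocked=[]
Op 4: conn=22 S1=47 S2=22 S3=65 S4=68 blocked=[]
Op 5: conn=4 S1=47 S2=4 S3=65 S4=68 blocked=[]
Op 6: conn=-15 S1=47 S2=4 S3=46 S4=68 blocked=[1, 2, 3, 4]
Op 7: conn=-15 S1=47 S2=4 S3=46 S4=92 blocked=[1, 2, 3, 4]
Op 8: conn=-32 S1=47 S2=4 S3=46 S4=75 blocked=[1, 2, 3, 4]
Op 9: conn=-43 S1=47 S2=-7 S3=46 S4=75 blocked=[1, 2, 3, 4]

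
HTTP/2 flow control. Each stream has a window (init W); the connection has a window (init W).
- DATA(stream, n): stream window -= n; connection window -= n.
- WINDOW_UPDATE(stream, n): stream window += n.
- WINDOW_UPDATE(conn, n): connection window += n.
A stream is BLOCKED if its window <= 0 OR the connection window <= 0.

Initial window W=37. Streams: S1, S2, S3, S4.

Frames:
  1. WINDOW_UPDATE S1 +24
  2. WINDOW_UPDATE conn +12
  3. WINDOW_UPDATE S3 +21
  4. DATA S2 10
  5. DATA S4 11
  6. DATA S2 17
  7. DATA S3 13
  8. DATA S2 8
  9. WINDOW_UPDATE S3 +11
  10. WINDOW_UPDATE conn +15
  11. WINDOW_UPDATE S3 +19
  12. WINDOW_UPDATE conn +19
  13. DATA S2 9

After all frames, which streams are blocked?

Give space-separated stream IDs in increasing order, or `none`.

Answer: S2

Derivation:
Op 1: conn=37 S1=61 S2=37 S3=37 S4=37 blocked=[]
Op 2: conn=49 S1=61 S2=37 S3=37 S4=37 blocked=[]
Op 3: conn=49 S1=61 S2=37 S3=58 S4=37 blocked=[]
Op 4: conn=39 S1=61 S2=27 S3=58 S4=37 blocked=[]
Op 5: conn=28 S1=61 S2=27 S3=58 S4=26 blocked=[]
Op 6: conn=11 S1=61 S2=10 S3=58 S4=26 blocked=[]
Op 7: conn=-2 S1=61 S2=10 S3=45 S4=26 blocked=[1, 2, 3, 4]
Op 8: conn=-10 S1=61 S2=2 S3=45 S4=26 blocked=[1, 2, 3, 4]
Op 9: conn=-10 S1=61 S2=2 S3=56 S4=26 blocked=[1, 2, 3, 4]
Op 10: conn=5 S1=61 S2=2 S3=56 S4=26 blocked=[]
Op 11: conn=5 S1=61 S2=2 S3=75 S4=26 blocked=[]
Op 12: conn=24 S1=61 S2=2 S3=75 S4=26 blocked=[]
Op 13: conn=15 S1=61 S2=-7 S3=75 S4=26 blocked=[2]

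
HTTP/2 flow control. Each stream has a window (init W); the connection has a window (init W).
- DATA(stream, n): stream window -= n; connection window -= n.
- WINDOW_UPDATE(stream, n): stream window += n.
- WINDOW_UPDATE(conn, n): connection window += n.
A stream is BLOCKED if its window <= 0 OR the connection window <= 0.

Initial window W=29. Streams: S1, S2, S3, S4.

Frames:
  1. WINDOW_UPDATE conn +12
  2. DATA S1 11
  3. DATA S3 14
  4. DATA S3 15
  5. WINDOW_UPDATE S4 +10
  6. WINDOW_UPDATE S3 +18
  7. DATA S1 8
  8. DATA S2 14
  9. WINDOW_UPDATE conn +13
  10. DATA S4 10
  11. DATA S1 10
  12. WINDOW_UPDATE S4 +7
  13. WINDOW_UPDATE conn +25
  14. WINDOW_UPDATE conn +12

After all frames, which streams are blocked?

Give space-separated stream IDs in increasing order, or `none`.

Answer: S1

Derivation:
Op 1: conn=41 S1=29 S2=29 S3=29 S4=29 blocked=[]
Op 2: conn=30 S1=18 S2=29 S3=29 S4=29 blocked=[]
Op 3: conn=16 S1=18 S2=29 S3=15 S4=29 blocked=[]
Op 4: conn=1 S1=18 S2=29 S3=0 S4=29 blocked=[3]
Op 5: conn=1 S1=18 S2=29 S3=0 S4=39 blocked=[3]
Op 6: conn=1 S1=18 S2=29 S3=18 S4=39 blocked=[]
Op 7: conn=-7 S1=10 S2=29 S3=18 S4=39 blocked=[1, 2, 3, 4]
Op 8: conn=-21 S1=10 S2=15 S3=18 S4=39 blocked=[1, 2, 3, 4]
Op 9: conn=-8 S1=10 S2=15 S3=18 S4=39 blocked=[1, 2, 3, 4]
Op 10: conn=-18 S1=10 S2=15 S3=18 S4=29 blocked=[1, 2, 3, 4]
Op 11: conn=-28 S1=0 S2=15 S3=18 S4=29 blocked=[1, 2, 3, 4]
Op 12: conn=-28 S1=0 S2=15 S3=18 S4=36 blocked=[1, 2, 3, 4]
Op 13: conn=-3 S1=0 S2=15 S3=18 S4=36 blocked=[1, 2, 3, 4]
Op 14: conn=9 S1=0 S2=15 S3=18 S4=36 blocked=[1]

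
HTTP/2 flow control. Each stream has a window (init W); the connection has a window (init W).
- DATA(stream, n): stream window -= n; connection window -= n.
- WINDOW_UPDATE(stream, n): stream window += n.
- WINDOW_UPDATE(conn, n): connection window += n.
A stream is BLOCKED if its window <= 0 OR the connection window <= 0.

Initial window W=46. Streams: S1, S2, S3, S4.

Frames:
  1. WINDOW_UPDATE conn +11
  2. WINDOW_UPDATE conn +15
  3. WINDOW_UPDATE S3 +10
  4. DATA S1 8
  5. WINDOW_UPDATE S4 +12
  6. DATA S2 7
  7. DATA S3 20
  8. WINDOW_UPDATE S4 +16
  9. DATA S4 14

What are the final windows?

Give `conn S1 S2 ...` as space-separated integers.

Op 1: conn=57 S1=46 S2=46 S3=46 S4=46 blocked=[]
Op 2: conn=72 S1=46 S2=46 S3=46 S4=46 blocked=[]
Op 3: conn=72 S1=46 S2=46 S3=56 S4=46 blocked=[]
Op 4: conn=64 S1=38 S2=46 S3=56 S4=46 blocked=[]
Op 5: conn=64 S1=38 S2=46 S3=56 S4=58 blocked=[]
Op 6: conn=57 S1=38 S2=39 S3=56 S4=58 blocked=[]
Op 7: conn=37 S1=38 S2=39 S3=36 S4=58 blocked=[]
Op 8: conn=37 S1=38 S2=39 S3=36 S4=74 blocked=[]
Op 9: conn=23 S1=38 S2=39 S3=36 S4=60 blocked=[]

Answer: 23 38 39 36 60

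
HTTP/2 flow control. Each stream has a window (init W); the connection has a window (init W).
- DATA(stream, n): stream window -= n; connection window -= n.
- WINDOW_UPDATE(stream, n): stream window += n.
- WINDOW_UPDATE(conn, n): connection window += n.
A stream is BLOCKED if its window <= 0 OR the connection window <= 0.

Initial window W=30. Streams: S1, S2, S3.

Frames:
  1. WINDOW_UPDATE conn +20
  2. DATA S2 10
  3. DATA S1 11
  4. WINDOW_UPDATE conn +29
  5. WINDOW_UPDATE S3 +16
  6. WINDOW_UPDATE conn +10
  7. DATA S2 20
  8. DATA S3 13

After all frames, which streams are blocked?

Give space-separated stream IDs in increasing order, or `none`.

Answer: S2

Derivation:
Op 1: conn=50 S1=30 S2=30 S3=30 blocked=[]
Op 2: conn=40 S1=30 S2=20 S3=30 blocked=[]
Op 3: conn=29 S1=19 S2=20 S3=30 blocked=[]
Op 4: conn=58 S1=19 S2=20 S3=30 blocked=[]
Op 5: conn=58 S1=19 S2=20 S3=46 blocked=[]
Op 6: conn=68 S1=19 S2=20 S3=46 blocked=[]
Op 7: conn=48 S1=19 S2=0 S3=46 blocked=[2]
Op 8: conn=35 S1=19 S2=0 S3=33 blocked=[2]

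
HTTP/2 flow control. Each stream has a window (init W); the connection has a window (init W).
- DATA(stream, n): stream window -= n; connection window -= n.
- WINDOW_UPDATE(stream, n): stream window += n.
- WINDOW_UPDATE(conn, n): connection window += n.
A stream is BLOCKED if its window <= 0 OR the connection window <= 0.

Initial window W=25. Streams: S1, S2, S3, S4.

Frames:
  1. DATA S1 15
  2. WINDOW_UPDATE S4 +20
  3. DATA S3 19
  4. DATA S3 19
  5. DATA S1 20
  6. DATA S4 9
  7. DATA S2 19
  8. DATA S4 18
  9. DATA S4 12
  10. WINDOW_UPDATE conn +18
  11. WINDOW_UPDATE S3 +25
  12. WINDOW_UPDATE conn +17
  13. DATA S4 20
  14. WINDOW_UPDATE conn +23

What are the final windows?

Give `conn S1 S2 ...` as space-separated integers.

Op 1: conn=10 S1=10 S2=25 S3=25 S4=25 blocked=[]
Op 2: conn=10 S1=10 S2=25 S3=25 S4=45 blocked=[]
Op 3: conn=-9 S1=10 S2=25 S3=6 S4=45 blocked=[1, 2, 3, 4]
Op 4: conn=-28 S1=10 S2=25 S3=-13 S4=45 blocked=[1, 2, 3, 4]
Op 5: conn=-48 S1=-10 S2=25 S3=-13 S4=45 blocked=[1, 2, 3, 4]
Op 6: conn=-57 S1=-10 S2=25 S3=-13 S4=36 blocked=[1, 2, 3, 4]
Op 7: conn=-76 S1=-10 S2=6 S3=-13 S4=36 blocked=[1, 2, 3, 4]
Op 8: conn=-94 S1=-10 S2=6 S3=-13 S4=18 blocked=[1, 2, 3, 4]
Op 9: conn=-106 S1=-10 S2=6 S3=-13 S4=6 blocked=[1, 2, 3, 4]
Op 10: conn=-88 S1=-10 S2=6 S3=-13 S4=6 blocked=[1, 2, 3, 4]
Op 11: conn=-88 S1=-10 S2=6 S3=12 S4=6 blocked=[1, 2, 3, 4]
Op 12: conn=-71 S1=-10 S2=6 S3=12 S4=6 blocked=[1, 2, 3, 4]
Op 13: conn=-91 S1=-10 S2=6 S3=12 S4=-14 blocked=[1, 2, 3, 4]
Op 14: conn=-68 S1=-10 S2=6 S3=12 S4=-14 blocked=[1, 2, 3, 4]

Answer: -68 -10 6 12 -14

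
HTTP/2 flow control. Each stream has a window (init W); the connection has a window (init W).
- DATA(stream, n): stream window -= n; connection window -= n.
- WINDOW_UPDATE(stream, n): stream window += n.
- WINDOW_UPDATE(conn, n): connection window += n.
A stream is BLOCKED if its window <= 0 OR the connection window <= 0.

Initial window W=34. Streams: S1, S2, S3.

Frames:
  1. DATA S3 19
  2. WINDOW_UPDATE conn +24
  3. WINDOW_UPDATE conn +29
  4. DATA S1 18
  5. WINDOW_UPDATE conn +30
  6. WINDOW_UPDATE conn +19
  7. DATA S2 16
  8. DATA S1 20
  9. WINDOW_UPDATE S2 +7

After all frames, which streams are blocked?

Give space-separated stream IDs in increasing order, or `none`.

Op 1: conn=15 S1=34 S2=34 S3=15 blocked=[]
Op 2: conn=39 S1=34 S2=34 S3=15 blocked=[]
Op 3: conn=68 S1=34 S2=34 S3=15 blocked=[]
Op 4: conn=50 S1=16 S2=34 S3=15 blocked=[]
Op 5: conn=80 S1=16 S2=34 S3=15 blocked=[]
Op 6: conn=99 S1=16 S2=34 S3=15 blocked=[]
Op 7: conn=83 S1=16 S2=18 S3=15 blocked=[]
Op 8: conn=63 S1=-4 S2=18 S3=15 blocked=[1]
Op 9: conn=63 S1=-4 S2=25 S3=15 blocked=[1]

Answer: S1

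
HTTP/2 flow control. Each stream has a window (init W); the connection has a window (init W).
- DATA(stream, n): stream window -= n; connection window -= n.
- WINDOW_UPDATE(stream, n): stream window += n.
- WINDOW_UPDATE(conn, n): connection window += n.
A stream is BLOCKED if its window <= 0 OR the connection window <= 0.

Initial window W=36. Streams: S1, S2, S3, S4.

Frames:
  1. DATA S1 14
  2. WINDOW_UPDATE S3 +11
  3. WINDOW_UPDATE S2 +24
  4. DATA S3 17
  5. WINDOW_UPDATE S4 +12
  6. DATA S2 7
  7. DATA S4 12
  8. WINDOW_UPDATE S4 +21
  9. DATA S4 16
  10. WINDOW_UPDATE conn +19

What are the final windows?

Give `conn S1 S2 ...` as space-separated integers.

Answer: -11 22 53 30 41

Derivation:
Op 1: conn=22 S1=22 S2=36 S3=36 S4=36 blocked=[]
Op 2: conn=22 S1=22 S2=36 S3=47 S4=36 blocked=[]
Op 3: conn=22 S1=22 S2=60 S3=47 S4=36 blocked=[]
Op 4: conn=5 S1=22 S2=60 S3=30 S4=36 blocked=[]
Op 5: conn=5 S1=22 S2=60 S3=30 S4=48 blocked=[]
Op 6: conn=-2 S1=22 S2=53 S3=30 S4=48 blocked=[1, 2, 3, 4]
Op 7: conn=-14 S1=22 S2=53 S3=30 S4=36 blocked=[1, 2, 3, 4]
Op 8: conn=-14 S1=22 S2=53 S3=30 S4=57 blocked=[1, 2, 3, 4]
Op 9: conn=-30 S1=22 S2=53 S3=30 S4=41 blocked=[1, 2, 3, 4]
Op 10: conn=-11 S1=22 S2=53 S3=30 S4=41 blocked=[1, 2, 3, 4]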